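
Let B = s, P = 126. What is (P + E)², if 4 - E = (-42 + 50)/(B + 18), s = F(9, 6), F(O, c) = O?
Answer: 12264004/729 ≈ 16823.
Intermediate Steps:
s = 9
B = 9
E = 100/27 (E = 4 - (-42 + 50)/(9 + 18) = 4 - 8/27 = 100/27 ≈ 3.7037)
(P + E)² = (126 + 100/27)² = (3502/27)² = 12264004/729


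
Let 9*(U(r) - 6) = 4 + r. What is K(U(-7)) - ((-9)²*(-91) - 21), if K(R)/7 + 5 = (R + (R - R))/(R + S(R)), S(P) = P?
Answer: 14721/2 ≈ 7360.5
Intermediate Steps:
U(r) = 58/9 + r/9 (U(r) = 6 + (4 + r)/9 = 6 + (4/9 + r/9) = 58/9 + r/9)
K(R) = -63/2 (K(R) = -35 + 7*((R + (R - R))/(R + R)) = -35 + 7*((R + 0)/((2*R))) = -35 + 7*(R*(1/(2*R))) = -35 + 7*(½) = -35 + 7/2 = -63/2)
K(U(-7)) - ((-9)²*(-91) - 21) = -63/2 - ((-9)²*(-91) - 21) = -63/2 - (81*(-91) - 21) = -63/2 - (-7371 - 21) = -63/2 - 1*(-7392) = -63/2 + 7392 = 14721/2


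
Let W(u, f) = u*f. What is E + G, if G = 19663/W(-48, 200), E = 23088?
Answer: 221625137/9600 ≈ 23086.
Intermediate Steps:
W(u, f) = f*u
G = -19663/9600 (G = 19663/((200*(-48))) = 19663/(-9600) = 19663*(-1/9600) = -19663/9600 ≈ -2.0482)
E + G = 23088 - 19663/9600 = 221625137/9600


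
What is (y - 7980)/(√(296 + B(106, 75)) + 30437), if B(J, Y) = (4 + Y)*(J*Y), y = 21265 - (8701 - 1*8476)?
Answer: 397507220/925782623 - 13060*√628346/925782623 ≈ 0.41819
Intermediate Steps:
y = 21040 (y = 21265 - (8701 - 8476) = 21265 - 1*225 = 21265 - 225 = 21040)
B(J, Y) = J*Y*(4 + Y)
(y - 7980)/(√(296 + B(106, 75)) + 30437) = (21040 - 7980)/(√(296 + 106*75*(4 + 75)) + 30437) = 13060/(√(296 + 106*75*79) + 30437) = 13060/(√(296 + 628050) + 30437) = 13060/(√628346 + 30437) = 13060/(30437 + √628346)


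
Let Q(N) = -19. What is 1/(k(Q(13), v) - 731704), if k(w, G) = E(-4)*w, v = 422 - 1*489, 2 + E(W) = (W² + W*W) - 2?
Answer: -1/732236 ≈ -1.3657e-6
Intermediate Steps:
E(W) = -4 + 2*W² (E(W) = -2 + ((W² + W*W) - 2) = -2 + ((W² + W²) - 2) = -2 + (2*W² - 2) = -2 + (-2 + 2*W²) = -4 + 2*W²)
v = -67 (v = 422 - 489 = -67)
k(w, G) = 28*w (k(w, G) = (-4 + 2*(-4)²)*w = (-4 + 2*16)*w = (-4 + 32)*w = 28*w)
1/(k(Q(13), v) - 731704) = 1/(28*(-19) - 731704) = 1/(-532 - 731704) = 1/(-732236) = -1/732236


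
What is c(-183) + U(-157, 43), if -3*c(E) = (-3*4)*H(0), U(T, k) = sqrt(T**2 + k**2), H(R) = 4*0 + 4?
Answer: 16 + sqrt(26498) ≈ 178.78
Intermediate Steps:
H(R) = 4 (H(R) = 0 + 4 = 4)
c(E) = 16 (c(E) = -(-3*4)*4/3 = -(-4)*4 = -1/3*(-48) = 16)
c(-183) + U(-157, 43) = 16 + sqrt((-157)**2 + 43**2) = 16 + sqrt(24649 + 1849) = 16 + sqrt(26498)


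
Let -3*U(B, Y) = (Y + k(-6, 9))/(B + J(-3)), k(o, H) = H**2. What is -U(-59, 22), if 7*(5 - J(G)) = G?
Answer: -721/1125 ≈ -0.64089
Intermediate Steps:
J(G) = 5 - G/7
U(B, Y) = -(81 + Y)/(3*(38/7 + B)) (U(B, Y) = -(Y + 9**2)/(3*(B + (5 - 1/7*(-3)))) = -(Y + 81)/(3*(B + (5 + 3/7))) = -(81 + Y)/(3*(B + 38/7)) = -(81 + Y)/(3*(38/7 + B)))
-U(-59, 22) = -7*(-81 - 1*22)/(3*(38 + 7*(-59))) = -7*(-81 - 22)/(3*(38 - 413)) = -7*(-103)/(3*(-375)) = -7*(-1)*(-103)/(3*375) = -1*721/1125 = -721/1125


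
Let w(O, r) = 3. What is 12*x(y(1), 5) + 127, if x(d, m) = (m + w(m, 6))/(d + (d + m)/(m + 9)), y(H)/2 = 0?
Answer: 1979/5 ≈ 395.80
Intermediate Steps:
y(H) = 0 (y(H) = 2*0 = 0)
x(d, m) = (3 + m)/(d + (d + m)/(9 + m)) (x(d, m) = (m + 3)/(d + (d + m)/(m + 9)) = (3 + m)/(d + (d + m)/(9 + m)))
12*x(y(1), 5) + 127 = 12*((27 + 5² + 12*5)/(5 + 10*0 + 0*5)) + 127 = 12*((27 + 25 + 60)/(5 + 0 + 0)) + 127 = 12*(112/5) + 127 = 1344/5 + 127 = 1979/5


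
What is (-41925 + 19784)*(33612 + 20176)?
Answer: -1190920108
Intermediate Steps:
(-41925 + 19784)*(33612 + 20176) = -22141*53788 = -1190920108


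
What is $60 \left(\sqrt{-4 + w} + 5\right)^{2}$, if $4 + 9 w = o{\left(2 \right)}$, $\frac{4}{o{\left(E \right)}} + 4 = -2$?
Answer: $\frac{11060}{9} + \frac{200 i \sqrt{366}}{3} \approx 1228.9 + 1275.4 i$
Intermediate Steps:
$o{\left(E \right)} = - \frac{2}{3}$ ($o{\left(E \right)} = \frac{4}{-4 - 2} = \frac{4}{-6} = 4 \left(- \frac{1}{6}\right) = - \frac{2}{3}$)
$w = - \frac{14}{27}$ ($w = - \frac{4}{9} + \frac{1}{9} \left(- \frac{2}{3}\right) = - \frac{4}{9} - \frac{2}{27} = - \frac{14}{27} \approx -0.51852$)
$60 \left(\sqrt{-4 + w} + 5\right)^{2} = 60 \left(\sqrt{-4 - \frac{14}{27}} + 5\right)^{2} = 60 \left(\sqrt{- \frac{122}{27}} + 5\right)^{2} = 60 \left(\frac{i \sqrt{366}}{9} + 5\right)^{2} = 60 \left(5 + \frac{i \sqrt{366}}{9}\right)^{2}$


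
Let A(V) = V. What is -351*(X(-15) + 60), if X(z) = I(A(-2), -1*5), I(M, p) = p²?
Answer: -29835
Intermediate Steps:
X(z) = 25 (X(z) = (-1*5)² = (-5)² = 25)
-351*(X(-15) + 60) = -351*(25 + 60) = -351*85 = -29835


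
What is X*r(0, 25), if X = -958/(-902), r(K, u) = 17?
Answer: 8143/451 ≈ 18.055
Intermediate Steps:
X = 479/451 (X = -958*(-1/902) = 479/451 ≈ 1.0621)
X*r(0, 25) = (479/451)*17 = 8143/451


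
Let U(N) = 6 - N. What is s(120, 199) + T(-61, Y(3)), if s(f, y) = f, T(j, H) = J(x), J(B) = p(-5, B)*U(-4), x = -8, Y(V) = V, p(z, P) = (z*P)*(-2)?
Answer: -680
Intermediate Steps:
p(z, P) = -2*P*z (p(z, P) = (P*z)*(-2) = -2*P*z)
J(B) = 100*B (J(B) = (-2*B*(-5))*(6 - 1*(-4)) = (10*B)*(6 + 4) = (10*B)*10 = 100*B)
T(j, H) = -800 (T(j, H) = 100*(-8) = -800)
s(120, 199) + T(-61, Y(3)) = 120 - 800 = -680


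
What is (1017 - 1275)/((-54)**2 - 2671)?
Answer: -258/245 ≈ -1.0531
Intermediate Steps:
(1017 - 1275)/((-54)**2 - 2671) = -258/(2916 - 2671) = -258/245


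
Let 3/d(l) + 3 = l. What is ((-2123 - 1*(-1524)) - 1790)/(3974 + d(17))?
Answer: -33446/55639 ≈ -0.60112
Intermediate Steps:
d(l) = 3/(-3 + l)
((-2123 - 1*(-1524)) - 1790)/(3974 + d(17)) = ((-2123 - 1*(-1524)) - 1790)/(3974 + 3/(-3 + 17)) = ((-2123 + 1524) - 1790)/(3974 + 3/14) = (-599 - 1790)/(3974 + 3*(1/14)) = -2389/(3974 + 3/14) = -2389/55639/14 = -2389*14/55639 = -33446/55639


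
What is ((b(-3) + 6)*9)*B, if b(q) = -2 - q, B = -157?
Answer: -9891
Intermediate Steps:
((b(-3) + 6)*9)*B = (((-2 - 1*(-3)) + 6)*9)*(-157) = (((-2 + 3) + 6)*9)*(-157) = ((1 + 6)*9)*(-157) = (7*9)*(-157) = 63*(-157) = -9891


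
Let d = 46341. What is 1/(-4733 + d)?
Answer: 1/41608 ≈ 2.4034e-5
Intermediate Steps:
1/(-4733 + d) = 1/(-4733 + 46341) = 1/41608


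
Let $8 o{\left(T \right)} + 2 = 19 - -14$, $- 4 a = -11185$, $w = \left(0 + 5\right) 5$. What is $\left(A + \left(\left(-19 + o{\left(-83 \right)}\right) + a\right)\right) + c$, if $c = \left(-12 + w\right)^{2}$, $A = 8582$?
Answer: $\frac{92257}{8} \approx 11532.0$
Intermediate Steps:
$w = 25$ ($w = 5 \cdot 5 = 25$)
$a = \frac{11185}{4}$ ($a = \left(- \frac{1}{4}\right) \left(-11185\right) = \frac{11185}{4} \approx 2796.3$)
$o{\left(T \right)} = \frac{31}{8}$ ($o{\left(T \right)} = - \frac{1}{4} + \frac{19 - -14}{8} = - \frac{1}{4} + \frac{19 + 14}{8} = - \frac{1}{4} + \frac{1}{8} \cdot 33 = - \frac{1}{4} + \frac{33}{8} = \frac{31}{8}$)
$c = 169$ ($c = \left(-12 + 25\right)^{2} = 13^{2} = 169$)
$\left(A + \left(\left(-19 + o{\left(-83 \right)}\right) + a\right)\right) + c = \left(8582 + \left(\left(-19 + \frac{31}{8}\right) + \frac{11185}{4}\right)\right) + 169 = \left(8582 + \left(- \frac{121}{8} + \frac{11185}{4}\right)\right) + 169 = \left(8582 + \frac{22249}{8}\right) + 169 = \frac{90905}{8} + 169 = \frac{92257}{8}$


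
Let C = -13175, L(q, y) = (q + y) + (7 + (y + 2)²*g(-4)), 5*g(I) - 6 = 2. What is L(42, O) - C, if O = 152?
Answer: 256608/5 ≈ 51322.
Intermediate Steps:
g(I) = 8/5 (g(I) = 6/5 + (⅕)*2 = 6/5 + ⅖ = 8/5)
L(q, y) = 7 + q + y + 8*(2 + y)²/5 (L(q, y) = (q + y) + (7 + (y + 2)²*(8/5)) = (q + y) + (7 + (2 + y)²*(8/5)) = (q + y) + (7 + 8*(2 + y)²/5) = 7 + q + y + 8*(2 + y)²/5)
L(42, O) - C = (7 + 42 + 152 + 8*(2 + 152)²/5) - 1*(-13175) = (7 + 42 + 152 + (8/5)*154²) + 13175 = (7 + 42 + 152 + (8/5)*23716) + 13175 = (7 + 42 + 152 + 189728/5) + 13175 = 190733/5 + 13175 = 256608/5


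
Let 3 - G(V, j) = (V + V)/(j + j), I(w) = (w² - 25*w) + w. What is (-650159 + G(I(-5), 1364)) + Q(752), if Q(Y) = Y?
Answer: -885787201/1364 ≈ -6.4940e+5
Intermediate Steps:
I(w) = w² - 24*w
G(V, j) = 3 - V/j (G(V, j) = 3 - (V + V)/(j + j) = 3 - 2*V/(2*j) = 3 - 2*V*1/(2*j) = 3 - V/j)
(-650159 + G(I(-5), 1364)) + Q(752) = (-650159 + (3 - 1*(-5*(-24 - 5))/1364)) + 752 = (-650159 + (3 - 1*(-5*(-29))*1/1364)) + 752 = (-650159 + (3 - 1*145*1/1364)) + 752 = (-650159 + (3 - 145/1364)) + 752 = (-650159 + 3947/1364) + 752 = -886812929/1364 + 752 = -885787201/1364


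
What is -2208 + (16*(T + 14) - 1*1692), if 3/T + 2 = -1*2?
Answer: -3688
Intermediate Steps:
T = -¾ (T = 3/(-2 - 1*2) = 3/(-2 - 2) = 3/(-4) = 3*(-¼) = -¾ ≈ -0.75000)
-2208 + (16*(T + 14) - 1*1692) = -2208 + (16*(-¾ + 14) - 1*1692) = -2208 + (16*(53/4) - 1692) = -2208 + (212 - 1692) = -2208 - 1480 = -3688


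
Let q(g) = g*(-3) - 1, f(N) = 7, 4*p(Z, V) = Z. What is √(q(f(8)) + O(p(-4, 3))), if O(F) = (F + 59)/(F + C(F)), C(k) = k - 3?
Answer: 2*I*√210/5 ≈ 5.7966*I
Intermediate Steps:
C(k) = -3 + k
p(Z, V) = Z/4
O(F) = (59 + F)/(-3 + 2*F) (O(F) = (F + 59)/(F + (-3 + F)) = (59 + F)/(-3 + 2*F))
q(g) = -1 - 3*g (q(g) = -3*g - 1 = -1 - 3*g)
√(q(f(8)) + O(p(-4, 3))) = √((-1 - 3*7) + (59 + (¼)*(-4))/(-3 + 2*((¼)*(-4)))) = √((-1 - 21) + (59 - 1)/(-3 + 2*(-1))) = √(-22 + 58/(-3 - 2)) = √(-22 + 58/(-5)) = √(-22 - ⅕*58) = √(-22 - 58/5) = √(-168/5) = 2*I*√210/5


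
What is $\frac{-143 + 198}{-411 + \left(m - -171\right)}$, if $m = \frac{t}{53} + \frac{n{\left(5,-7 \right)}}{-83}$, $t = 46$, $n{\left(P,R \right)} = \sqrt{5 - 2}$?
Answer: $- \frac{23137464290}{100598360267} + \frac{1165735 \sqrt{3}}{100598360267} \approx -0.22998$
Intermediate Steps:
$n{\left(P,R \right)} = \sqrt{3}$
$m = \frac{46}{53} - \frac{\sqrt{3}}{83}$ ($m = \frac{46}{53} + \frac{\sqrt{3}}{-83} = 46 \cdot \frac{1}{53} + \sqrt{3} \left(- \frac{1}{83}\right) = \frac{46}{53} - \frac{\sqrt{3}}{83} \approx 0.84706$)
$\frac{-143 + 198}{-411 + \left(m - -171\right)} = \frac{-143 + 198}{-411 + \left(\left(\frac{46}{53} - \frac{\sqrt{3}}{83}\right) - -171\right)} = \frac{55}{-411 + \left(\left(\frac{46}{53} - \frac{\sqrt{3}}{83}\right) + 171\right)} = \frac{55}{-411 + \left(\frac{9109}{53} - \frac{\sqrt{3}}{83}\right)} = \frac{55}{- \frac{12674}{53} - \frac{\sqrt{3}}{83}}$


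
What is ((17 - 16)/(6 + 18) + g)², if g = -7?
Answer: 27889/576 ≈ 48.418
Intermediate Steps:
((17 - 16)/(6 + 18) + g)² = ((17 - 16)/(6 + 18) - 7)² = (1/24 - 7)² = (-167/24)² = 27889/576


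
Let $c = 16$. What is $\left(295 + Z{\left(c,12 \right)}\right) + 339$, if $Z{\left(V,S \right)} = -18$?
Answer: $616$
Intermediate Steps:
$\left(295 + Z{\left(c,12 \right)}\right) + 339 = \left(295 - 18\right) + 339 = 277 + 339 = 616$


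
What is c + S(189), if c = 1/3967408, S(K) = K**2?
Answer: 141719781169/3967408 ≈ 35721.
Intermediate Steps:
c = 1/3967408 ≈ 2.5205e-7
c + S(189) = 1/3967408 + 189**2 = 1/3967408 + 35721 = 141719781169/3967408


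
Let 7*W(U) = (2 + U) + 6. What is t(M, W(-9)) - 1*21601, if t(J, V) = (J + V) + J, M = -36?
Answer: -151712/7 ≈ -21673.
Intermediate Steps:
W(U) = 8/7 + U/7 (W(U) = ((2 + U) + 6)/7 = (8 + U)/7 = 8/7 + U/7)
t(J, V) = V + 2*J
t(M, W(-9)) - 1*21601 = ((8/7 + (1/7)*(-9)) + 2*(-36)) - 1*21601 = ((8/7 - 9/7) - 72) - 21601 = (-1/7 - 72) - 21601 = -505/7 - 21601 = -151712/7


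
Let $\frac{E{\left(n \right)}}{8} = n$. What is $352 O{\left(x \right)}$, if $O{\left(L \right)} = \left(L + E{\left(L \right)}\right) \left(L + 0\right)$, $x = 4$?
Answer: $50688$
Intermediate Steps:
$E{\left(n \right)} = 8 n$
$O{\left(L \right)} = 9 L^{2}$ ($O{\left(L \right)} = \left(L + 8 L\right) \left(L + 0\right) = 9 L L = 9 L^{2}$)
$352 O{\left(x \right)} = 352 \cdot 9 \cdot 4^{2} = 352 \cdot 9 \cdot 16 = 352 \cdot 144 = 50688$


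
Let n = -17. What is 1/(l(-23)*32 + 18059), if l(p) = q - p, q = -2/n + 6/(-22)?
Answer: 187/3513737 ≈ 5.3220e-5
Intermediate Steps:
q = -29/187 (q = -2/(-17) + 6/(-22) = -2*(-1/17) + 6*(-1/22) = 2/17 - 3/11 = -29/187 ≈ -0.15508)
l(p) = -29/187 - p
1/(l(-23)*32 + 18059) = 1/((-29/187 - 1*(-23))*32 + 18059) = 1/((-29/187 + 23)*32 + 18059) = 1/((4272/187)*32 + 18059) = 1/(136704/187 + 18059) = 1/(3513737/187) = 187/3513737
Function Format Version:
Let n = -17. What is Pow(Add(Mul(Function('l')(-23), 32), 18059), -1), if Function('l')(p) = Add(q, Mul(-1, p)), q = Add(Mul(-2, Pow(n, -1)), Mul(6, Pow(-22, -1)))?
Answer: Rational(187, 3513737) ≈ 5.3220e-5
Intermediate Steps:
q = Rational(-29, 187) (q = Add(Mul(-2, Pow(-17, -1)), Mul(6, Pow(-22, -1))) = Add(Mul(-2, Rational(-1, 17)), Mul(6, Rational(-1, 22))) = Add(Rational(2, 17), Rational(-3, 11)) = Rational(-29, 187) ≈ -0.15508)
Function('l')(p) = Add(Rational(-29, 187), Mul(-1, p))
Pow(Add(Mul(Function('l')(-23), 32), 18059), -1) = Pow(Add(Mul(Add(Rational(-29, 187), Mul(-1, -23)), 32), 18059), -1) = Pow(Add(Mul(Add(Rational(-29, 187), 23), 32), 18059), -1) = Pow(Add(Mul(Rational(4272, 187), 32), 18059), -1) = Pow(Add(Rational(136704, 187), 18059), -1) = Pow(Rational(3513737, 187), -1) = Rational(187, 3513737)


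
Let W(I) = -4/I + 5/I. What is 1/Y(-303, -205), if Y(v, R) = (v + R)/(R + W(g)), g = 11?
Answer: 1127/2794 ≈ 0.40336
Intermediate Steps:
W(I) = 1/I
Y(v, R) = (R + v)/(1/11 + R) (Y(v, R) = (v + R)/(R + 1/11) = (R + v)/(R + 1/11) = (R + v)/(1/11 + R))
1/Y(-303, -205) = 1/(11*(-205 - 303)/(1 + 11*(-205))) = 1/(11*(-508)/(1 - 2255)) = 1/(11*(-508)/(-2254)) = 1/(11*(-1/2254)*(-508)) = 1/(2794/1127) = 1127/2794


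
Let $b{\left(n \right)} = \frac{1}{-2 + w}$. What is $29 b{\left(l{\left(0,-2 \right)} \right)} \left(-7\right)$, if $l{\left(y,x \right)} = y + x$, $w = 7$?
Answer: $- \frac{203}{5} \approx -40.6$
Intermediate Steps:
$l{\left(y,x \right)} = x + y$
$b{\left(n \right)} = \frac{1}{5}$ ($b{\left(n \right)} = \frac{1}{-2 + 7} = \frac{1}{5}$)
$29 b{\left(l{\left(0,-2 \right)} \right)} \left(-7\right) = 29 \cdot \frac{1}{5} \left(-7\right) = \frac{29}{5} \left(-7\right) = - \frac{203}{5}$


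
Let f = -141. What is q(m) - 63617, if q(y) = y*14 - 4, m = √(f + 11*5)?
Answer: -63621 + 14*I*√86 ≈ -63621.0 + 129.83*I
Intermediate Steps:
m = I*√86 (m = √(-141 + 11*5) = √(-141 + 55) = √(-86) = I*√86 ≈ 9.2736*I)
q(y) = -4 + 14*y (q(y) = 14*y - 4 = -4 + 14*y)
q(m) - 63617 = (-4 + 14*(I*√86)) - 63617 = (-4 + 14*I*√86) - 63617 = -63621 + 14*I*√86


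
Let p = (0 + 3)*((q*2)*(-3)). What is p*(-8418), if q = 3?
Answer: 454572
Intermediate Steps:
p = -54 (p = (0 + 3)*((3*2)*(-3)) = 3*(6*(-3)) = 3*(-18) = -54)
p*(-8418) = -54*(-8418) = 454572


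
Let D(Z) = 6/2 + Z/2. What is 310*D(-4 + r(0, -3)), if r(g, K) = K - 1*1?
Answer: -310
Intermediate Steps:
r(g, K) = -1 + K (r(g, K) = K - 1 = -1 + K)
D(Z) = 3 + Z/2 (D(Z) = 6*(½) + Z*(½) = 3 + Z/2)
310*D(-4 + r(0, -3)) = 310*(3 + (-4 + (-1 - 3))/2) = 310*(3 + (-4 - 4)/2) = 310*(3 + (½)*(-8)) = 310*(3 - 4) = 310*(-1) = -310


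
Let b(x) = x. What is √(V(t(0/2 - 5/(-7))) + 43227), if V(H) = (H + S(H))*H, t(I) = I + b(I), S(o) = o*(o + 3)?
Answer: √103814627/49 ≈ 207.94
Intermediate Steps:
S(o) = o*(3 + o)
t(I) = 2*I (t(I) = I + I = 2*I)
V(H) = H*(H + H*(3 + H)) (V(H) = (H + H*(3 + H))*H = H*(H + H*(3 + H)))
√(V(t(0/2 - 5/(-7))) + 43227) = √((2*(0/2 - 5/(-7)))²*(4 + 2*(0/2 - 5/(-7))) + 43227) = √((2*(0*(½) - 5*(-⅐)))²*(4 + 2*(0*(½) - 5*(-⅐))) + 43227) = √((2*(0 + 5/7))²*(4 + 2*(0 + 5/7)) + 43227) = √((2*(5/7))²*(4 + 2*(5/7)) + 43227) = √((10/7)²*(4 + 10/7) + 43227) = √((100/49)*(38/7) + 43227) = √(3800/343 + 43227) = √(14830661/343) = √103814627/49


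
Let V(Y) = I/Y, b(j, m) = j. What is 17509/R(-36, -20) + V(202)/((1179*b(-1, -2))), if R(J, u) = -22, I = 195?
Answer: -347492726/436623 ≈ -795.86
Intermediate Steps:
V(Y) = 195/Y
17509/R(-36, -20) + V(202)/((1179*b(-1, -2))) = 17509/(-22) + (195/202)/((1179*(-1))) = 17509*(-1/22) + (195*(1/202))/(-1179) = -17509/22 + (195/202)*(-1/1179) = -17509/22 - 65/79386 = -347492726/436623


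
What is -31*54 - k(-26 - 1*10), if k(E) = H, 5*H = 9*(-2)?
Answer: -8352/5 ≈ -1670.4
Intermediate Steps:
H = -18/5 (H = (9*(-2))/5 = (1/5)*(-18) = -18/5 ≈ -3.6000)
k(E) = -18/5
-31*54 - k(-26 - 1*10) = -31*54 - 1*(-18/5) = -1674 + 18/5 = -8352/5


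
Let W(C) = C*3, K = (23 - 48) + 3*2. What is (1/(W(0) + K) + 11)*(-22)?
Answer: -4576/19 ≈ -240.84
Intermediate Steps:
K = -19 (K = -25 + 6 = -19)
W(C) = 3*C
(1/(W(0) + K) + 11)*(-22) = (1/(3*0 - 19) + 11)*(-22) = (1/(0 - 19) + 11)*(-22) = (1/(-19) + 11)*(-22) = (-1/19 + 11)*(-22) = (208/19)*(-22) = -4576/19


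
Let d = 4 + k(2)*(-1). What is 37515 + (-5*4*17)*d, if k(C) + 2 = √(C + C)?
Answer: 36155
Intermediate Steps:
k(C) = -2 + √2*√C (k(C) = -2 + √(C + C) = -2 + √(2*C) = -2 + √2*√C)
d = 4 (d = 4 + (-2 + √2*√2)*(-1) = 4 + (-2 + 2)*(-1) = 4 + 0*(-1) = 4 + 0 = 4)
37515 + (-5*4*17)*d = 37515 + (-5*4*17)*4 = 37515 - 20*17*4 = 37515 - 340*4 = 37515 - 1360 = 36155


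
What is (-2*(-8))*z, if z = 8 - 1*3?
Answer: 80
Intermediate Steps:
z = 5 (z = 8 - 3 = 5)
(-2*(-8))*z = -2*(-8)*5 = 16*5 = 80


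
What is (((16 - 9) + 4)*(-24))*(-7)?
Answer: 1848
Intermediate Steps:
(((16 - 9) + 4)*(-24))*(-7) = ((7 + 4)*(-24))*(-7) = (11*(-24))*(-7) = -264*(-7) = 1848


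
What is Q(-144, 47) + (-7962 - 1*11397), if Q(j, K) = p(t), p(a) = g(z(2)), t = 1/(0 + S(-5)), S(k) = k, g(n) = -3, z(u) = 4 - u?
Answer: -19362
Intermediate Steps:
t = -⅕ (t = 1/(0 - 5) = 1/(-5) = -⅕ ≈ -0.20000)
p(a) = -3
Q(j, K) = -3
Q(-144, 47) + (-7962 - 1*11397) = -3 + (-7962 - 1*11397) = -3 + (-7962 - 11397) = -3 - 19359 = -19362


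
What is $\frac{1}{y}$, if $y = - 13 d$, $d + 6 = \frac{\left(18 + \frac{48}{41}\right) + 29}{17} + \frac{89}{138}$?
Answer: $\frac{96186}{3152929} \approx 0.030507$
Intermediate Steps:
$d = - \frac{242533}{96186}$ ($d = -6 + \left(\frac{\left(18 + \frac{48}{41}\right) + 29}{17} + \frac{89}{138}\right) = -6 + \left(\left(\left(18 + 48 \cdot \frac{1}{41}\right) + 29\right) \frac{1}{17} + 89 \cdot \frac{1}{138}\right) = -6 + \left(\left(\left(18 + \frac{48}{41}\right) + 29\right) \frac{1}{17} + \frac{89}{138}\right) = -6 + \left(\left(\frac{786}{41} + 29\right) \frac{1}{17} + \frac{89}{138}\right) = -6 + \left(\frac{1975}{41} \cdot \frac{1}{17} + \frac{89}{138}\right) = -6 + \left(\frac{1975}{697} + \frac{89}{138}\right) = -6 + \frac{334583}{96186} = - \frac{242533}{96186} \approx -2.5215$)
$y = \frac{3152929}{96186}$ ($y = \left(-13\right) \left(- \frac{242533}{96186}\right) = \frac{3152929}{96186} \approx 32.779$)
$\frac{1}{y} = \frac{1}{\frac{3152929}{96186}} = \frac{96186}{3152929}$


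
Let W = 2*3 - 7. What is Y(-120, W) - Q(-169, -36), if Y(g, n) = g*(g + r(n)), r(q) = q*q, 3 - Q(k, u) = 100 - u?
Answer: 14413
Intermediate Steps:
Q(k, u) = -97 + u (Q(k, u) = 3 - (100 - u) = 3 + (-100 + u) = -97 + u)
r(q) = q²
W = -1 (W = 6 - 7 = -1)
Y(g, n) = g*(g + n²)
Y(-120, W) - Q(-169, -36) = -120*(-120 + (-1)²) - (-97 - 36) = -120*(-120 + 1) - 1*(-133) = -120*(-119) + 133 = 14280 + 133 = 14413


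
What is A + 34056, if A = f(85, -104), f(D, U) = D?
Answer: 34141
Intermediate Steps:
A = 85
A + 34056 = 85 + 34056 = 34141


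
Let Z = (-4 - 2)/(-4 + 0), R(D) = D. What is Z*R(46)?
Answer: 69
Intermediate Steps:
Z = 3/2 (Z = -6/(-4) = -6*(-¼) = 3/2 ≈ 1.5000)
Z*R(46) = (3/2)*46 = 69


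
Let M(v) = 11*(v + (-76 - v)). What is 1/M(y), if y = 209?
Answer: -1/836 ≈ -0.0011962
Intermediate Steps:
M(v) = -836 (M(v) = 11*(-76) = -836)
1/M(y) = 1/(-836) = -1/836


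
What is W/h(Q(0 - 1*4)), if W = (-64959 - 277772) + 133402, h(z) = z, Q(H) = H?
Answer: 209329/4 ≈ 52332.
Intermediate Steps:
W = -209329 (W = -342731 + 133402 = -209329)
W/h(Q(0 - 1*4)) = -209329/(0 - 1*4) = -209329/(0 - 4) = -209329/(-4) = -209329*(-¼) = 209329/4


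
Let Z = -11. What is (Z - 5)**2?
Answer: 256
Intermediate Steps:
(Z - 5)**2 = (-11 - 5)**2 = (-16)**2 = 256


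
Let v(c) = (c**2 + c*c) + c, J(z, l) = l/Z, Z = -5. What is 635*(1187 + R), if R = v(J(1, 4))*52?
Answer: 3847973/5 ≈ 7.6960e+5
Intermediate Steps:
J(z, l) = -l/5 (J(z, l) = l/(-5) = l*(-1/5) = -l/5)
v(c) = c + 2*c**2 (v(c) = (c**2 + c**2) + c = 2*c**2 + c = c + 2*c**2)
R = 624/25 (R = ((-1/5*4)*(1 + 2*(-1/5*4)))*52 = -4*(1 + 2*(-4/5))/5*52 = -4*(1 - 8/5)/5*52 = -4/5*(-3/5)*52 = (12/25)*52 = 624/25 ≈ 24.960)
635*(1187 + R) = 635*(1187 + 624/25) = 635*(30299/25) = 3847973/5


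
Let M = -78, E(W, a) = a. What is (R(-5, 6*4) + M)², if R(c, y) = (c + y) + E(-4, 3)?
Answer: 3136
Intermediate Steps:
R(c, y) = 3 + c + y (R(c, y) = (c + y) + 3 = 3 + c + y)
(R(-5, 6*4) + M)² = ((3 - 5 + 6*4) - 78)² = ((3 - 5 + 24) - 78)² = (22 - 78)² = (-56)² = 3136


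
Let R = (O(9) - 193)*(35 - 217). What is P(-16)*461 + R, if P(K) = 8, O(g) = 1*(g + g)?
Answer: 35538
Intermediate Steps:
O(g) = 2*g (O(g) = 1*(2*g) = 2*g)
R = 31850 (R = (2*9 - 193)*(35 - 217) = (18 - 193)*(-182) = -175*(-182) = 31850)
P(-16)*461 + R = 8*461 + 31850 = 3688 + 31850 = 35538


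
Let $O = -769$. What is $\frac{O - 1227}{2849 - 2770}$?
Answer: $- \frac{1996}{79} \approx -25.266$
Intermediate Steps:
$\frac{O - 1227}{2849 - 2770} = \frac{-769 - 1227}{2849 - 2770} = - \frac{1996}{79}$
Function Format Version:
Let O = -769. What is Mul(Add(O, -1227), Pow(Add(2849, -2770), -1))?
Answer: Rational(-1996, 79) ≈ -25.266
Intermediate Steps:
Mul(Add(O, -1227), Pow(Add(2849, -2770), -1)) = Mul(Add(-769, -1227), Pow(Add(2849, -2770), -1)) = Mul(-1996, Pow(79, -1)) = Mul(-1996, Rational(1, 79)) = Rational(-1996, 79)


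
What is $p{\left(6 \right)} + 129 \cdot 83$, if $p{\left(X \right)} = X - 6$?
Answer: $10707$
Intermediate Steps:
$p{\left(X \right)} = -6 + X$
$p{\left(6 \right)} + 129 \cdot 83 = \left(-6 + 6\right) + 129 \cdot 83 = 0 + 10707 = 10707$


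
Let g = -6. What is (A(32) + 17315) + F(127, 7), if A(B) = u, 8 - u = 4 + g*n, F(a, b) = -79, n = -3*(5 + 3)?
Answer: 17096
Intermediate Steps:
n = -24 (n = -3*8 = -24)
u = -140 (u = 8 - (4 - 6*(-24)) = 8 - (4 + 144) = 8 - 1*148 = 8 - 148 = -140)
A(B) = -140
(A(32) + 17315) + F(127, 7) = (-140 + 17315) - 79 = 17175 - 79 = 17096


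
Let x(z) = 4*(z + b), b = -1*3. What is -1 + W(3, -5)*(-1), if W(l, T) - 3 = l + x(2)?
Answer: -3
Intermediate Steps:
b = -3
x(z) = -12 + 4*z (x(z) = 4*(z - 3) = 4*(-3 + z) = -12 + 4*z)
W(l, T) = -1 + l (W(l, T) = 3 + (l + (-12 + 4*2)) = 3 + (l + (-12 + 8)) = 3 + (l - 4) = 3 + (-4 + l) = -1 + l)
-1 + W(3, -5)*(-1) = -1 + (-1 + 3)*(-1) = -1 + 2*(-1) = -1 - 2 = -3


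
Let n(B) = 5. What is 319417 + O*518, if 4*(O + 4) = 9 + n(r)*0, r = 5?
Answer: 637021/2 ≈ 3.1851e+5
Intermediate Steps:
O = -7/4 (O = -4 + (9 + 5*0)/4 = -4 + (9 + 0)/4 = -4 + (¼)*9 = -4 + 9/4 = -7/4 ≈ -1.7500)
319417 + O*518 = 319417 - 7/4*518 = 319417 - 1813/2 = 637021/2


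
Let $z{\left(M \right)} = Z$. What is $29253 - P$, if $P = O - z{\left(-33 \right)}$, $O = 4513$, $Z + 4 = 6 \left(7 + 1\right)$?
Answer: $24784$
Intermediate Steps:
$Z = 44$ ($Z = -4 + 6 \left(7 + 1\right) = -4 + 6 \cdot 8 = -4 + 48 = 44$)
$z{\left(M \right)} = 44$
$P = 4469$ ($P = 4513 - 44 = 4469$)
$29253 - P = 29253 - 4469 = 24784$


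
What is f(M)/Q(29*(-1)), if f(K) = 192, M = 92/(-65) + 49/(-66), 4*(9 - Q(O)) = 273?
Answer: -256/79 ≈ -3.2405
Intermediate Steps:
Q(O) = -237/4 (Q(O) = 9 - ¼*273 = 9 - 273/4 = -237/4)
M = -9257/4290 (M = 92*(-1/65) + 49*(-1/66) = -92/65 - 49/66 = -9257/4290 ≈ -2.1578)
f(M)/Q(29*(-1)) = 192/(-237/4) = 192*(-4/237) = -256/79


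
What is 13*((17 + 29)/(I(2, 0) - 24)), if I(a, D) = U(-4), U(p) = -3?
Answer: -598/27 ≈ -22.148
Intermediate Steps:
I(a, D) = -3
13*((17 + 29)/(I(2, 0) - 24)) = 13*((17 + 29)/(-3 - 24)) = 13*(46/(-27)) = 13*(46*(-1/27)) = 13*(-46/27) = -598/27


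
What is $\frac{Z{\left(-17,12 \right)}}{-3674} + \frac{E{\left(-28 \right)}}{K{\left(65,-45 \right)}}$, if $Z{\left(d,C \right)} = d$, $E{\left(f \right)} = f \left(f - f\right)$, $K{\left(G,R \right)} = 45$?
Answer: $\frac{17}{3674} \approx 0.0046271$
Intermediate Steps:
$E{\left(f \right)} = 0$ ($E{\left(f \right)} = f 0 = 0$)
$\frac{Z{\left(-17,12 \right)}}{-3674} + \frac{E{\left(-28 \right)}}{K{\left(65,-45 \right)}} = - \frac{17}{-3674} + \frac{0}{45} = \left(-17\right) \left(- \frac{1}{3674}\right) + 0 \cdot \frac{1}{45} = \frac{17}{3674} + 0 = \frac{17}{3674}$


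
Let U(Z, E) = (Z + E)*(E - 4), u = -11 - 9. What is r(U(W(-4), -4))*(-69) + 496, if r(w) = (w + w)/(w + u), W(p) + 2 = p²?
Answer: 1928/5 ≈ 385.60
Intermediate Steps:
W(p) = -2 + p²
u = -20
U(Z, E) = (-4 + E)*(E + Z) (U(Z, E) = (E + Z)*(-4 + E) = (-4 + E)*(E + Z))
r(w) = 2*w/(-20 + w) (r(w) = (w + w)/(w - 20) = (2*w)/(-20 + w) = 2*w/(-20 + w))
r(U(W(-4), -4))*(-69) + 496 = (2*((-4)² - 4*(-4) - 4*(-2 + (-4)²) - 4*(-2 + (-4)²))/(-20 + ((-4)² - 4*(-4) - 4*(-2 + (-4)²) - 4*(-2 + (-4)²))))*(-69) + 496 = (2*(16 + 16 - 4*(-2 + 16) - 4*(-2 + 16))/(-20 + (16 + 16 - 4*(-2 + 16) - 4*(-2 + 16))))*(-69) + 496 = (2*(16 + 16 - 4*14 - 4*14)/(-20 + (16 + 16 - 4*14 - 4*14)))*(-69) + 496 = (2*(16 + 16 - 56 - 56)/(-20 + (16 + 16 - 56 - 56)))*(-69) + 496 = (2*(-80)/(-20 - 80))*(-69) + 496 = (2*(-80)/(-100))*(-69) + 496 = (2*(-80)*(-1/100))*(-69) + 496 = (8/5)*(-69) + 496 = -552/5 + 496 = 1928/5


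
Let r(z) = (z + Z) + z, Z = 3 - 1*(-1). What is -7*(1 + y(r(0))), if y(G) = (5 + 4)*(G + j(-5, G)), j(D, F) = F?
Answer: -511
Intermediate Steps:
Z = 4 (Z = 3 + 1 = 4)
r(z) = 4 + 2*z (r(z) = (z + 4) + z = (4 + z) + z = 4 + 2*z)
y(G) = 18*G (y(G) = (5 + 4)*(G + G) = 9*(2*G) = 18*G)
-7*(1 + y(r(0))) = -7*(1 + 18*(4 + 2*0)) = -7*(1 + 18*(4 + 0)) = -7*(1 + 18*4) = -7*(1 + 72) = -7*73 = -511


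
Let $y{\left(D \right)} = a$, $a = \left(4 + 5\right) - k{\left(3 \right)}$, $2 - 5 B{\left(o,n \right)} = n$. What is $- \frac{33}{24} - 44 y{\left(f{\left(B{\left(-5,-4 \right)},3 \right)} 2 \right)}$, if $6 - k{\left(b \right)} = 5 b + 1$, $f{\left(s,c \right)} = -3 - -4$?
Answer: $- \frac{6699}{8} \approx -837.38$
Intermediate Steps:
$B{\left(o,n \right)} = \frac{2}{5} - \frac{n}{5}$
$f{\left(s,c \right)} = 1$ ($f{\left(s,c \right)} = -3 + 4 = 1$)
$k{\left(b \right)} = 5 - 5 b$ ($k{\left(b \right)} = 6 - \left(5 b + 1\right) = 6 - \left(1 + 5 b\right) = 5 - 5 b$)
$a = 19$ ($a = \left(4 + 5\right) - \left(5 - 15\right) = 9 - \left(5 - 15\right) = 9 - -10 = 9 + 10 = 19$)
$y{\left(D \right)} = 19$
$- \frac{33}{24} - 44 y{\left(f{\left(B{\left(-5,-4 \right)},3 \right)} 2 \right)} = - \frac{33}{24} - 836 = \left(-33\right) \frac{1}{24} - 836 = - \frac{11}{8} - 836 = - \frac{6699}{8}$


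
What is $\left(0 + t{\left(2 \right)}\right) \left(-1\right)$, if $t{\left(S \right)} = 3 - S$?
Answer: $-1$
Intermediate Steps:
$\left(0 + t{\left(2 \right)}\right) \left(-1\right) = \left(0 + \left(3 - 2\right)\right) \left(-1\right) = \left(0 + 1\right) \left(-1\right) = 1 \left(-1\right) = -1$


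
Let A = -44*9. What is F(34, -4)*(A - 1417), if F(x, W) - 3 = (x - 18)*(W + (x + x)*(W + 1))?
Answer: 6028225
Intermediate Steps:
F(x, W) = 3 + (-18 + x)*(W + 2*x*(1 + W)) (F(x, W) = 3 + (x - 18)*(W + (x + x)*(W + 1)) = 3 + (-18 + x)*(W + (2*x)*(1 + W)) = 3 + (-18 + x)*(W + 2*x*(1 + W)))
A = -396
F(34, -4)*(A - 1417) = (3 - 36*34 - 18*(-4) + 2*34² - 35*(-4)*34 + 2*(-4)*34²)*(-396 - 1417) = (3 - 1224 + 72 + 2*1156 + 4760 + 2*(-4)*1156)*(-1813) = (3 - 1224 + 72 + 2312 + 4760 - 9248)*(-1813) = -3325*(-1813) = 6028225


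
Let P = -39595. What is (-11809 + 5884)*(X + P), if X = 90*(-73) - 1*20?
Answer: 273646125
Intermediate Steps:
X = -6590 (X = -6570 - 20 = -6590)
(-11809 + 5884)*(X + P) = (-11809 + 5884)*(-6590 - 39595) = -5925*(-46185) = 273646125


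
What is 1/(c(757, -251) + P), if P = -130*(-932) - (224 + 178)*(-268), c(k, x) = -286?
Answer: 1/228610 ≈ 4.3743e-6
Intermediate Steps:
P = 228896 (P = 121160 - 402*(-268) = 121160 - 1*(-107736) = 121160 + 107736 = 228896)
1/(c(757, -251) + P) = 1/(-286 + 228896) = 1/228610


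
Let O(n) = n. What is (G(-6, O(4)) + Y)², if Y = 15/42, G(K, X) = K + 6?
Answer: 25/196 ≈ 0.12755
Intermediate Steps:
G(K, X) = 6 + K
Y = 5/14 (Y = 15*(1/42) = 5/14 ≈ 0.35714)
(G(-6, O(4)) + Y)² = ((6 - 6) + 5/14)² = (0 + 5/14)² = (5/14)² = 25/196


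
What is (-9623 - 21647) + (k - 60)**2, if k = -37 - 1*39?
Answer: -12774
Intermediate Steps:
k = -76 (k = -37 - 39 = -76)
(-9623 - 21647) + (k - 60)**2 = (-9623 - 21647) + (-76 - 60)**2 = -31270 + (-136)**2 = -31270 + 18496 = -12774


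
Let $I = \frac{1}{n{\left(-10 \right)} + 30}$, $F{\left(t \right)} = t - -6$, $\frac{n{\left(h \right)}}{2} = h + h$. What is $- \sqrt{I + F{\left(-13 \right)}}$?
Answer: $- \frac{i \sqrt{710}}{10} \approx - 2.6646 i$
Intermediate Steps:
$n{\left(h \right)} = 4 h$ ($n{\left(h \right)} = 2 \left(h + h\right) = 2 \cdot 2 h = 4 h$)
$F{\left(t \right)} = 6 + t$ ($F{\left(t \right)} = t + 6 = 6 + t$)
$I = - \frac{1}{10}$ ($I = \frac{1}{4 \left(-10\right) + 30} = \frac{1}{-40 + 30} = \frac{1}{-10} = - \frac{1}{10} \approx -0.1$)
$- \sqrt{I + F{\left(-13 \right)}} = - \sqrt{- \frac{1}{10} + \left(6 - 13\right)} = - \sqrt{- \frac{1}{10} - 7} = - \sqrt{- \frac{71}{10}} = - \frac{i \sqrt{710}}{10}$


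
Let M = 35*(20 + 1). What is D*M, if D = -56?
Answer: -41160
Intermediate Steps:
M = 735 (M = 35*21 = 735)
D*M = -56*735 = -41160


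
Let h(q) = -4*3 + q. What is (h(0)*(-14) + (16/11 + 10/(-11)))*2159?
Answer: 4002786/11 ≈ 3.6389e+5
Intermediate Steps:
h(q) = -12 + q
(h(0)*(-14) + (16/11 + 10/(-11)))*2159 = ((-12 + 0)*(-14) + (16/11 + 10/(-11)))*2159 = (-12*(-14) + (16*(1/11) + 10*(-1/11)))*2159 = (168 + (16/11 - 10/11))*2159 = (168 + 6/11)*2159 = (1854/11)*2159 = 4002786/11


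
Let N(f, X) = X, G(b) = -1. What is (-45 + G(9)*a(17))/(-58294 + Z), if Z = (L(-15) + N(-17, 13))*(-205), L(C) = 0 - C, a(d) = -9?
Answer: 18/32017 ≈ 0.00056220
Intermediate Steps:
L(C) = -C
Z = -5740 (Z = (-1*(-15) + 13)*(-205) = (15 + 13)*(-205) = 28*(-205) = -5740)
(-45 + G(9)*a(17))/(-58294 + Z) = (-45 - 1*(-9))/(-58294 - 5740) = (-45 + 9)/(-64034) = -36*(-1/64034) = 18/32017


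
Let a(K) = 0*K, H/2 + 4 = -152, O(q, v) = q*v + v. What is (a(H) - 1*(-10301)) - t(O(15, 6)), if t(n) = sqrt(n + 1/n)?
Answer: 10301 - sqrt(55302)/24 ≈ 10291.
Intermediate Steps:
O(q, v) = v + q*v
H = -312 (H = -8 + 2*(-152) = -8 - 304 = -312)
a(K) = 0
(a(H) - 1*(-10301)) - t(O(15, 6)) = (0 - 1*(-10301)) - sqrt(6*(1 + 15) + 1/(6*(1 + 15))) = (0 + 10301) - sqrt(6*16 + 1/(6*16)) = 10301 - sqrt(96 + 1/96) = 10301 - sqrt(9217/96) = 10301 - sqrt(55302)/24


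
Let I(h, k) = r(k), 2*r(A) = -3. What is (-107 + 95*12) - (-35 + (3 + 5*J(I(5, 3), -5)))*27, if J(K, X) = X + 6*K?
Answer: 3787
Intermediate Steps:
r(A) = -3/2 (r(A) = (1/2)*(-3) = -3/2)
I(h, k) = -3/2
(-107 + 95*12) - (-35 + (3 + 5*J(I(5, 3), -5)))*27 = (-107 + 95*12) - (-35 + (3 + 5*(-5 + 6*(-3/2))))*27 = (-107 + 1140) - (-35 + (3 + 5*(-5 - 9)))*27 = 1033 - (-35 + (3 + 5*(-14)))*27 = 1033 - (-35 + (3 - 70))*27 = 1033 - (-35 - 67)*27 = 1033 - (-102)*27 = 1033 - 1*(-2754) = 1033 + 2754 = 3787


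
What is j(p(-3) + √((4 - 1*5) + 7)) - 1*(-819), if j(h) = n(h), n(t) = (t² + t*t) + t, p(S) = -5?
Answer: 876 - 19*√6 ≈ 829.46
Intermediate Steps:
n(t) = t + 2*t² (n(t) = (t² + t²) + t = 2*t² + t = t + 2*t²)
j(h) = h*(1 + 2*h)
j(p(-3) + √((4 - 1*5) + 7)) - 1*(-819) = (-5 + √((4 - 1*5) + 7))*(1 + 2*(-5 + √((4 - 1*5) + 7))) - 1*(-819) = (-5 + √((4 - 5) + 7))*(1 + 2*(-5 + √((4 - 5) + 7))) + 819 = (-5 + √(-1 + 7))*(1 + 2*(-5 + √(-1 + 7))) + 819 = (-5 + √6)*(1 + 2*(-5 + √6)) + 819 = (-5 + √6)*(1 + (-10 + 2*√6)) + 819 = (-5 + √6)*(-9 + 2*√6) + 819 = (-9 + 2*√6)*(-5 + √6) + 819 = 819 + (-9 + 2*√6)*(-5 + √6)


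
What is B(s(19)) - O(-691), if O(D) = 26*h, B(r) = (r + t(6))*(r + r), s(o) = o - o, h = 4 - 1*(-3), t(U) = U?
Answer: -182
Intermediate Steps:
h = 7 (h = 4 + 3 = 7)
s(o) = 0
B(r) = 2*r*(6 + r) (B(r) = (r + 6)*(r + r) = (6 + r)*(2*r) = 2*r*(6 + r))
O(D) = 182 (O(D) = 26*7 = 182)
B(s(19)) - O(-691) = 2*0*(6 + 0) - 1*182 = 2*0*6 - 182 = 0 - 182 = -182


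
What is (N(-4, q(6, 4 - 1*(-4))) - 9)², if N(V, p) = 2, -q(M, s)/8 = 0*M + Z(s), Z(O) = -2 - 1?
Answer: 49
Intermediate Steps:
Z(O) = -3
q(M, s) = 24 (q(M, s) = -8*(0*M - 3) = -8*(0 - 3) = -8*(-3) = 24)
(N(-4, q(6, 4 - 1*(-4))) - 9)² = (2 - 9)² = (-7)² = 49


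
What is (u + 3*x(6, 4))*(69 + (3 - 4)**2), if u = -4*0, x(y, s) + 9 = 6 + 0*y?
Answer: -630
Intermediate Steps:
x(y, s) = -3 (x(y, s) = -9 + (6 + 0*y) = -9 + (6 + 0) = -9 + 6 = -3)
u = 0
(u + 3*x(6, 4))*(69 + (3 - 4)**2) = (0 + 3*(-3))*(69 + (3 - 4)**2) = (0 - 9)*(69 + (-1)**2) = -9*(69 + 1) = -9*70 = -630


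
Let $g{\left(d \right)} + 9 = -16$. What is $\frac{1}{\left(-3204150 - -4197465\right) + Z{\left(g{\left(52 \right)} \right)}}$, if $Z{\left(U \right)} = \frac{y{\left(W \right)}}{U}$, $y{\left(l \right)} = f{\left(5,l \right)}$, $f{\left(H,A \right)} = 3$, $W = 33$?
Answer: $\frac{25}{24832872} \approx 1.0067 \cdot 10^{-6}$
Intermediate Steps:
$g{\left(d \right)} = -25$ ($g{\left(d \right)} = -9 - 16 = -25$)
$y{\left(l \right)} = 3$
$Z{\left(U \right)} = \frac{3}{U}$
$\frac{1}{\left(-3204150 - -4197465\right) + Z{\left(g{\left(52 \right)} \right)}} = \frac{1}{\left(-3204150 - -4197465\right) + \frac{3}{-25}} = \frac{1}{\left(-3204150 + 4197465\right) + 3 \left(- \frac{1}{25}\right)} = \frac{1}{993315 - \frac{3}{25}} = \frac{1}{\frac{24832872}{25}} = \frac{25}{24832872}$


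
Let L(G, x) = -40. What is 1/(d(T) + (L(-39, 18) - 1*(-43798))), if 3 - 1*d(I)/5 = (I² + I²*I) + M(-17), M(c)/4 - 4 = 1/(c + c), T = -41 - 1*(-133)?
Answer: -17/66165129 ≈ -2.5693e-7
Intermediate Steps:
T = 92 (T = -41 + 133 = 92)
M(c) = 16 + 2/c (M(c) = 16 + 4/(c + c) = 16 + 4/((2*c)) = 16 + 4*(1/(2*c)) = 16 + 2/c)
d(I) = -1095/17 - 5*I² - 5*I³ (d(I) = 15 - 5*((I² + I²*I) + (16 + 2/(-17))) = 15 - 5*((I² + I³) + (16 + 2*(-1/17))) = 15 - 5*((I² + I³) + (16 - 2/17)) = 15 - 5*((I² + I³) + 270/17) = 15 - 5*(270/17 + I² + I³) = 15 + (-1350/17 - 5*I² - 5*I³) = -1095/17 - 5*I² - 5*I³)
1/(d(T) + (L(-39, 18) - 1*(-43798))) = 1/((-1095/17 - 5*92² - 5*92³) + (-40 - 1*(-43798))) = 1/((-1095/17 - 5*8464 - 5*778688) + (-40 + 43798)) = 1/((-1095/17 - 42320 - 3893440) + 43758) = 1/(-66909015/17 + 43758) = 1/(-66165129/17) = -17/66165129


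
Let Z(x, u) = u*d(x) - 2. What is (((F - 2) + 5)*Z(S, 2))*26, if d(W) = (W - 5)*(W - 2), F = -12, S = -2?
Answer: -12636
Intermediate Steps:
d(W) = (-5 + W)*(-2 + W)
Z(x, u) = -2 + u*(10 + x² - 7*x) (Z(x, u) = u*(10 + x² - 7*x) - 2 = -2 + u*(10 + x² - 7*x))
(((F - 2) + 5)*Z(S, 2))*26 = (((-12 - 2) + 5)*(-2 + 2*(10 + (-2)² - 7*(-2))))*26 = ((-14 + 5)*(-2 + 2*(10 + 4 + 14)))*26 = -9*(-2 + 2*28)*26 = -9*(-2 + 56)*26 = -9*54*26 = -486*26 = -12636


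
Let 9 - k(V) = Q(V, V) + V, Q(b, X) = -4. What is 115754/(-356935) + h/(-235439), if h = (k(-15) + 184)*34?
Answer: -29825793486/84036419465 ≈ -0.35492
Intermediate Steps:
k(V) = 13 - V (k(V) = 9 - (-4 + V) = 9 + (4 - V) = 13 - V)
h = 7208 (h = ((13 - 1*(-15)) + 184)*34 = ((13 + 15) + 184)*34 = (28 + 184)*34 = 212*34 = 7208)
115754/(-356935) + h/(-235439) = 115754/(-356935) + 7208/(-235439) = 115754*(-1/356935) + 7208*(-1/235439) = -115754/356935 - 7208/235439 = -29825793486/84036419465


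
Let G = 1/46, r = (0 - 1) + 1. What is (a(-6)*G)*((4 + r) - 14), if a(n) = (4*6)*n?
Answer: 720/23 ≈ 31.304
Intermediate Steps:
a(n) = 24*n
r = 0 (r = -1 + 1 = 0)
G = 1/46 ≈ 0.021739
(a(-6)*G)*((4 + r) - 14) = ((24*(-6))*(1/46))*((4 + 0) - 14) = (-144*1/46)*(4 - 14) = -72/23*(-10) = 720/23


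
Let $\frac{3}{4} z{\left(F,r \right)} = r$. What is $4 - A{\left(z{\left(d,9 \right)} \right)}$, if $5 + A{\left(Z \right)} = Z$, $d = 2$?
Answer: $-3$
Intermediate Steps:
$z{\left(F,r \right)} = \frac{4 r}{3}$
$A{\left(Z \right)} = -5 + Z$
$4 - A{\left(z{\left(d,9 \right)} \right)} = 4 - \left(-5 + \frac{4}{3} \cdot 9\right) = 4 - \left(-5 + 12\right) = 4 - 7 = -3$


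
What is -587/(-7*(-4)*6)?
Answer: -587/168 ≈ -3.4940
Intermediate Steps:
-587/(-7*(-4)*6) = -587/(28*6) = -587/168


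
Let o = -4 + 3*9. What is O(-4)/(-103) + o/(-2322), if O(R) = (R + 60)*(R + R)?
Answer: 1037887/239166 ≈ 4.3396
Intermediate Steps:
o = 23 (o = -4 + 27 = 23)
O(R) = 2*R*(60 + R) (O(R) = (60 + R)*(2*R) = 2*R*(60 + R))
O(-4)/(-103) + o/(-2322) = (2*(-4)*(60 - 4))/(-103) + 23/(-2322) = (2*(-4)*56)*(-1/103) + 23*(-1/2322) = -448*(-1/103) - 23/2322 = 448/103 - 23/2322 = 1037887/239166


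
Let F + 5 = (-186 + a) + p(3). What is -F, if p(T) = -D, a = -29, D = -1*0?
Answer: 220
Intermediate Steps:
D = 0
p(T) = 0 (p(T) = -1*0 = 0)
F = -220 (F = -5 + ((-186 - 29) + 0) = -5 + (-215 + 0) = -5 - 215 = -220)
-F = -1*(-220) = 220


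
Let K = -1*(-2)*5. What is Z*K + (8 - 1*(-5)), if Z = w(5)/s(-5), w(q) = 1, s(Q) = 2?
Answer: 18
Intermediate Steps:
Z = ½ (Z = 1/2 = 1*(½) = ½ ≈ 0.50000)
K = 10 (K = 2*5 = 10)
Z*K + (8 - 1*(-5)) = (½)*10 + (8 - 1*(-5)) = 5 + (8 + 5) = 5 + 13 = 18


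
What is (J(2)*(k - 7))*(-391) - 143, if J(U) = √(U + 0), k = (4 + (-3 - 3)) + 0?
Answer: -143 + 3519*√2 ≈ 4833.6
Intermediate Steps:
k = -2 (k = (4 - 6) + 0 = -2 + 0 = -2)
J(U) = √U
(J(2)*(k - 7))*(-391) - 143 = (√2*(-2 - 7))*(-391) - 143 = (√2*(-9))*(-391) - 143 = -9*√2*(-391) - 143 = 3519*√2 - 143 = -143 + 3519*√2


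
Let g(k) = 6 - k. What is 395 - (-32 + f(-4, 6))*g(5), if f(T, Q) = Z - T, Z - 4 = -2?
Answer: 421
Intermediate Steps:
Z = 2 (Z = 4 - 2 = 2)
f(T, Q) = 2 - T
395 - (-32 + f(-4, 6))*g(5) = 395 - (-32 + (2 - 1*(-4)))*(6 - 1*5) = 395 - (-32 + (2 + 4))*(6 - 5) = 395 - (-32 + 6) = 395 - (-26) = 395 - 1*(-26) = 395 + 26 = 421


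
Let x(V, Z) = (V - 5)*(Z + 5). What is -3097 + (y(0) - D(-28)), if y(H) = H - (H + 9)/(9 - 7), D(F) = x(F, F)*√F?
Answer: -6203/2 - 1518*I*√7 ≈ -3101.5 - 4016.3*I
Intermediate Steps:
x(V, Z) = (-5 + V)*(5 + Z)
D(F) = √F*(-25 + F²) (D(F) = (-25 - 5*F + 5*F + F*F)*√F = (-25 - 5*F + 5*F + F²)*√F = (-25 + F²)*√F = √F*(-25 + F²))
y(H) = -9/2 + H/2 (y(H) = H - (9 + H)/2 = H - (9/2 + H/2) = H + (-9/2 - H/2) = -9/2 + H/2)
-3097 + (y(0) - D(-28)) = -3097 + ((-9/2 + (½)*0) - √(-28)*(-25 + (-28)²)) = -3097 + ((-9/2 + 0) - 2*I*√7*(-25 + 784)) = -3097 + (-9/2 - 2*I*√7*759) = -3097 + (-9/2 - 1518*I*√7) = -6203/2 - 1518*I*√7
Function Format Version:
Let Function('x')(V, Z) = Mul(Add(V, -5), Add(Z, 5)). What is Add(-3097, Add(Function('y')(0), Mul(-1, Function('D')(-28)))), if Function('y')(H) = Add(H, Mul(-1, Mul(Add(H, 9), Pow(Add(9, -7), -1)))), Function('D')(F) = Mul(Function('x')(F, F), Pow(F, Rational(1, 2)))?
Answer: Add(Rational(-6203, 2), Mul(-1518, I, Pow(7, Rational(1, 2)))) ≈ Add(-3101.5, Mul(-4016.3, I))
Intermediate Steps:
Function('x')(V, Z) = Mul(Add(-5, V), Add(5, Z))
Function('D')(F) = Mul(Pow(F, Rational(1, 2)), Add(-25, Pow(F, 2))) (Function('D')(F) = Mul(Add(-25, Mul(-5, F), Mul(5, F), Mul(F, F)), Pow(F, Rational(1, 2))) = Mul(Add(-25, Mul(-5, F), Mul(5, F), Pow(F, 2)), Pow(F, Rational(1, 2))) = Mul(Add(-25, Pow(F, 2)), Pow(F, Rational(1, 2))) = Mul(Pow(F, Rational(1, 2)), Add(-25, Pow(F, 2))))
Function('y')(H) = Add(Rational(-9, 2), Mul(Rational(1, 2), H)) (Function('y')(H) = Add(H, Mul(-1, Mul(Add(9, H), Pow(2, -1)))) = Add(H, Mul(-1, Mul(Add(9, H), Rational(1, 2)))) = Add(H, Mul(-1, Add(Rational(9, 2), Mul(Rational(1, 2), H)))) = Add(H, Add(Rational(-9, 2), Mul(Rational(-1, 2), H))) = Add(Rational(-9, 2), Mul(Rational(1, 2), H)))
Add(-3097, Add(Function('y')(0), Mul(-1, Function('D')(-28)))) = Add(-3097, Add(Add(Rational(-9, 2), Mul(Rational(1, 2), 0)), Mul(-1, Mul(Pow(-28, Rational(1, 2)), Add(-25, Pow(-28, 2)))))) = Add(-3097, Add(Add(Rational(-9, 2), 0), Mul(-1, Mul(Mul(2, I, Pow(7, Rational(1, 2))), Add(-25, 784))))) = Add(-3097, Add(Rational(-9, 2), Mul(-1, Mul(Mul(2, I, Pow(7, Rational(1, 2))), 759)))) = Add(-3097, Add(Rational(-9, 2), Mul(-1, Mul(1518, I, Pow(7, Rational(1, 2)))))) = Add(-3097, Add(Rational(-9, 2), Mul(-1518, I, Pow(7, Rational(1, 2))))) = Add(Rational(-6203, 2), Mul(-1518, I, Pow(7, Rational(1, 2))))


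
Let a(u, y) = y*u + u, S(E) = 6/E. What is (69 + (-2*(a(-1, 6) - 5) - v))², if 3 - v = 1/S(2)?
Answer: 73441/9 ≈ 8160.1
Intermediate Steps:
a(u, y) = u + u*y (a(u, y) = u*y + u = u + u*y)
v = 8/3 (v = 3 - 1/(6/2) = 3 - 1/(6*(½)) = 3 - 1/3 = 3 - 1*⅓ = 3 - ⅓ = 8/3 ≈ 2.6667)
(69 + (-2*(a(-1, 6) - 5) - v))² = (69 + (-2*(-(1 + 6) - 5) - 1*8/3))² = (69 + (-2*(-1*7 - 5) - 8/3))² = (69 + (-2*(-7 - 5) - 8/3))² = (69 + (-2*(-12) - 8/3))² = (69 + (24 - 8/3))² = (69 + 64/3)² = (271/3)² = 73441/9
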